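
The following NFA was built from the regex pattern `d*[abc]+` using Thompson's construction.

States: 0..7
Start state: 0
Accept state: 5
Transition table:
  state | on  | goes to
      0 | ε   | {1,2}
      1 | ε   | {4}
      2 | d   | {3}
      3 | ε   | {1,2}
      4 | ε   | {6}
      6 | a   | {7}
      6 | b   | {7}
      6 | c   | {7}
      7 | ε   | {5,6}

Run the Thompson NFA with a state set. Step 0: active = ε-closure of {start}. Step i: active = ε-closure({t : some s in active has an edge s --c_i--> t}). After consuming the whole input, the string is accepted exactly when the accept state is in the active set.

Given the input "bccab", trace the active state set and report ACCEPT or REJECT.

Answer: ACCEPT

Derivation:
S₀ = ε-closure({0}) = {0,1,2,4,6}
'b' @ 1: {5,6,7}  [accepting]
'c' @ 2: {5,6,7}  [accepting]
'c' @ 3: {5,6,7}  [accepting]
'a' @ 4: {5,6,7}  [accepting]
'b' @ 5: {5,6,7}  [accepting]
final: {5,6,7}; accept 5 in set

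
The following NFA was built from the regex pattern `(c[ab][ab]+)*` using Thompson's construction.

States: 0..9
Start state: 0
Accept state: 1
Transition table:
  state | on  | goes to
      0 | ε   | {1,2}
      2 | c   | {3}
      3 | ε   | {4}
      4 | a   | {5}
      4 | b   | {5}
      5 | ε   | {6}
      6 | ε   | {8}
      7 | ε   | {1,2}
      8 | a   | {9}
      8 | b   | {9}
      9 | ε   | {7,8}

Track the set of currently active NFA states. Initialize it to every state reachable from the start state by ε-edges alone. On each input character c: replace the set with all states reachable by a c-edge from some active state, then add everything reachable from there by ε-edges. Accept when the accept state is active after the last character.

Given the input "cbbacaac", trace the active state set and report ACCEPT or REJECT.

S₀ = ε-closure({0}) = {0,1,2}
'c' @ 1: {3,4}
'b' @ 2: {5,6,8}
'b' @ 3: {1,2,7,8,9}  ✓accept
'a' @ 4: {1,2,7,8,9}  ✓accept
'c' @ 5: {3,4}
'a' @ 6: {5,6,8}
'a' @ 7: {1,2,7,8,9}  ✓accept
'c' @ 8: {3,4}
after full input: {3,4}  (accept=1 not in)

Answer: REJECT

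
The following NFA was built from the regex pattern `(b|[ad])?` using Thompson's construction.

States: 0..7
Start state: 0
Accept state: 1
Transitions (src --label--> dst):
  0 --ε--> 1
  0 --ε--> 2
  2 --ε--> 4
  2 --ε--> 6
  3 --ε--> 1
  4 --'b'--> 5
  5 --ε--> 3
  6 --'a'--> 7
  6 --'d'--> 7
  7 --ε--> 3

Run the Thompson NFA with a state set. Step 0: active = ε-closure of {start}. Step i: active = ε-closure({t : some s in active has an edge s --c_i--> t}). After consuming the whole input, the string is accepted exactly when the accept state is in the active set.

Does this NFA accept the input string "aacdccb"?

S₀ = ε-closure({0}) = {0,1,2,4,6}
'a' @ 1: {1,3,7}  ✓accept
'a' @ 2: {}  — state set empty
rest 'cdccb' ignored (set empty)
final: {}; accept 1 not in set

Answer: REJECT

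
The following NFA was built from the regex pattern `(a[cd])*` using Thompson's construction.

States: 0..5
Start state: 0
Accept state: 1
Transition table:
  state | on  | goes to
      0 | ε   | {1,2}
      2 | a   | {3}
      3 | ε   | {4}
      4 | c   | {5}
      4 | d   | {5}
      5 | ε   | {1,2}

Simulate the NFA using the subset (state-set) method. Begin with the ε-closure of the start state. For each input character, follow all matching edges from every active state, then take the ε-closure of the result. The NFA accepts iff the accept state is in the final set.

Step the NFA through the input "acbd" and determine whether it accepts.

Answer: REJECT

Steps:
S₀ = ε-closure({0}) = {0,1,2}
'a' @ 1: {3,4}
'c' @ 2: {1,2,5}  [accepting]
'b' @ 3: {}  — dead — no transitions
rest 'd' ignored (set empty)
end set {} — state 1 not in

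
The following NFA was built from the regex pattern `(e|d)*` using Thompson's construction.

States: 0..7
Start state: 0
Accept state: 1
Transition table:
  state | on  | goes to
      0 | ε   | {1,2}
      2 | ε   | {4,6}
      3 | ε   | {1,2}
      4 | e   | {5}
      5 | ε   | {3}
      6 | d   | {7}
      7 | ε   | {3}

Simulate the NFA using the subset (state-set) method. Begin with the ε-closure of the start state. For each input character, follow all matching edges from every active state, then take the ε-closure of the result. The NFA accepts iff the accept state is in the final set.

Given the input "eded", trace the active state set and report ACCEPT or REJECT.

start: ε-closure({0}) = {0,1,2,4,6}
'e' @ 1: {1,2,3,4,5,6}  (accept∈set)
'd' @ 2: {1,2,3,4,6,7}  (accept∈set)
'e' @ 3: {1,2,3,4,5,6}  (accept∈set)
'd' @ 4: {1,2,3,4,6,7}  (accept∈set)
final: {1,2,3,4,6,7}; accept 1 in set

Answer: ACCEPT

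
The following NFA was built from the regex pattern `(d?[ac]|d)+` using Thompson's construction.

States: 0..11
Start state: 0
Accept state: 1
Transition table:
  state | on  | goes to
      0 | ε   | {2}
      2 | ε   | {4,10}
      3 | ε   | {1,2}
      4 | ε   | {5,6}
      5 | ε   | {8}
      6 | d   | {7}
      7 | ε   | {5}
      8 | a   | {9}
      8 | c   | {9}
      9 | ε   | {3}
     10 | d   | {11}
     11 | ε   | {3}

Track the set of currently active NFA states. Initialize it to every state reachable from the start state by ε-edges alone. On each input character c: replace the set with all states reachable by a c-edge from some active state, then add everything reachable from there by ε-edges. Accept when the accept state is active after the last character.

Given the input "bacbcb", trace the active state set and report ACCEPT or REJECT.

Answer: REJECT

Trace:
start: ε-closure({0}) = {0,2,4,5,6,8,10}
'b' @ 1: {}  — no active states
rest 'acbcb' ignored (set empty)
final: {}; accept 1 not in set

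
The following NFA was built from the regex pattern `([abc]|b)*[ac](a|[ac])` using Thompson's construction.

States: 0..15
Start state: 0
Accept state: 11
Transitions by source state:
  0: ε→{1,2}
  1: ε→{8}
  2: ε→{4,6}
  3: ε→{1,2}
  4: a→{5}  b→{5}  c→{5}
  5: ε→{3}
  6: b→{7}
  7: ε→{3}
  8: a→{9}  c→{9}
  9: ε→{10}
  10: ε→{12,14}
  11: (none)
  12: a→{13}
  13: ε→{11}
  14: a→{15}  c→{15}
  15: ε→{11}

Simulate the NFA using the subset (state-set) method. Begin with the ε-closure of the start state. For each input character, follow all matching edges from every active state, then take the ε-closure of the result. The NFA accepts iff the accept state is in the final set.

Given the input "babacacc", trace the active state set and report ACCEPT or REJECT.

Answer: ACCEPT

Trace:
start: ε-closure({0}) = {0,1,2,4,6,8}
'b' @ 1: {1,2,3,4,5,6,7,8}
'a' @ 2: {1,2,3,4,5,6,8,9,10,12,14}
'b' @ 3: {1,2,3,4,5,6,7,8}
'a' @ 4: {1,2,3,4,5,6,8,9,10,12,14}
'c' @ 5: {1,2,3,4,5,6,8,9,10,11,12,14,15}  (accept∈set)
'a' @ 6: {1,2,3,4,5,6,8,9,10,11,12,13,14,15}  (accept∈set)
'c' @ 7: {1,2,3,4,5,6,8,9,10,11,12,14,15}  (accept∈set)
'c' @ 8: {1,2,3,4,5,6,8,9,10,11,12,14,15}  (accept∈set)
end set {1,2,3,4,5,6,8,9,10,11,12,14,15} — state 11 in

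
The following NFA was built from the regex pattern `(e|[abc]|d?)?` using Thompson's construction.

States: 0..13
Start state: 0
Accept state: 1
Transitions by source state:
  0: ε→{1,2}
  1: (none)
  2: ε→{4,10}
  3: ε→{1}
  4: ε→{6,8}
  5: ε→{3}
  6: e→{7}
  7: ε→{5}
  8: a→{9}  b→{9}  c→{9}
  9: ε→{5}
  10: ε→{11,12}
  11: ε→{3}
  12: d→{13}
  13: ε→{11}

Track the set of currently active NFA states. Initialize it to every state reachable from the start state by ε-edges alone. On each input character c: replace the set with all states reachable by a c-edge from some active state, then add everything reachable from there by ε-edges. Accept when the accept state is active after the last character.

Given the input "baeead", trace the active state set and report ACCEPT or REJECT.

S₀ = ε-closure({0}) = {0,1,2,3,4,6,8,10,11,12}
'b' @ 1: {1,3,5,9}  ✓accept
'a' @ 2: {}  — no active states
rest 'eead' ignored (set empty)
after full input: {}  (accept=1 not in)

Answer: REJECT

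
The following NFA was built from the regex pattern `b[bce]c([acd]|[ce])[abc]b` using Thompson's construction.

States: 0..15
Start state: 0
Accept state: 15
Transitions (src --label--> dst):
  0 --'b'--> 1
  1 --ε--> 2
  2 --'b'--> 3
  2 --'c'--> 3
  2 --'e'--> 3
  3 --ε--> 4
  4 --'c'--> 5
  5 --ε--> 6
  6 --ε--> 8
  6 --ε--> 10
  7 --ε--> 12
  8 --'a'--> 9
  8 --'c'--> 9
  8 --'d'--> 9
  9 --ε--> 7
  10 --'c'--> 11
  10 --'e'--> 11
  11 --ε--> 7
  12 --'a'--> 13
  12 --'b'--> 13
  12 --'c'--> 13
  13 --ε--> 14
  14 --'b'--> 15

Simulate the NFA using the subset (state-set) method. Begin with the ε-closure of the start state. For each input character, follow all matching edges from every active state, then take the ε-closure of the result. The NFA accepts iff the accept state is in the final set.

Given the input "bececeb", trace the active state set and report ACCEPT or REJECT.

initial (ε-close {0}): {0}
'b' @ 1: {1,2}
'e' @ 2: {3,4}
'c' @ 3: {5,6,8,10}
'e' @ 4: {7,11,12}
'c' @ 5: {13,14}
'e' @ 6: {}  — no active states
rest 'b' ignored (set empty)
end set {} — state 15 not in

Answer: REJECT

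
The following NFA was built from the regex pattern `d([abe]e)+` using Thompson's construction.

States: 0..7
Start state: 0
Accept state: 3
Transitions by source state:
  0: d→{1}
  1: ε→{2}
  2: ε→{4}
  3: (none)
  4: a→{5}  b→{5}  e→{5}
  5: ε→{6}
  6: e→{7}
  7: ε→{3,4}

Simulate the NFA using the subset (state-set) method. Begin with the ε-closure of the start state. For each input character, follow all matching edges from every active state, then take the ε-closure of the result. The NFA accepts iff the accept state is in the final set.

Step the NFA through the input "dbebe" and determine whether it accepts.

Answer: ACCEPT

Derivation:
initial (ε-close {0}): {0}
'd' @ 1: {1,2,4}
'b' @ 2: {5,6}
'e' @ 3: {3,4,7}  [accepting]
'b' @ 4: {5,6}
'e' @ 5: {3,4,7}  [accepting]
end set {3,4,7} — state 3 in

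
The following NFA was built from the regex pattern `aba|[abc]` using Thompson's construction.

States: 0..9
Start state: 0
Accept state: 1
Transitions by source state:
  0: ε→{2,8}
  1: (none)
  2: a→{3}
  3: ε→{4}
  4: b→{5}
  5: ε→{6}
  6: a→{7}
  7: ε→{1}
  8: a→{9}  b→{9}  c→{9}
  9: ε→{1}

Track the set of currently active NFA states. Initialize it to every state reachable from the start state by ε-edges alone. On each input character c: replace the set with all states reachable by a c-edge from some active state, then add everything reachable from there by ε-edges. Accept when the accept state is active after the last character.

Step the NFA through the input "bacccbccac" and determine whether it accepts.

Answer: REJECT

Steps:
start: ε-closure({0}) = {0,2,8}
'b' @ 1: {1,9}  ✓accept
'a' @ 2: {}  — state set empty
rest 'cccbccac' ignored (set empty)
end set {} — state 1 not in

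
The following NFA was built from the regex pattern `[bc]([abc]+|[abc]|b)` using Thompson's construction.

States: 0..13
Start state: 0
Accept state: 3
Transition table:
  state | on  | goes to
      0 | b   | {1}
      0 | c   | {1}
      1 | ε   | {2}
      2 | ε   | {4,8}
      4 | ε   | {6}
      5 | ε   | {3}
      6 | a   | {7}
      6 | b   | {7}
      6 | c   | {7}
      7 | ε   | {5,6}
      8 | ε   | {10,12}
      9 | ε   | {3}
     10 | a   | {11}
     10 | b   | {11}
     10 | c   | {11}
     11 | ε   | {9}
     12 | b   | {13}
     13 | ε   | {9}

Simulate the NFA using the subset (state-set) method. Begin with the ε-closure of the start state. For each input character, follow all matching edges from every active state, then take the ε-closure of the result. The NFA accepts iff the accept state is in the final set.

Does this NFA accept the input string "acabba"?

Answer: REJECT

Trace:
initial (ε-close {0}): {0}
'a' @ 1: {}  — dead — no transitions
rest 'cabba' ignored (set empty)
final: {}; accept 3 not in set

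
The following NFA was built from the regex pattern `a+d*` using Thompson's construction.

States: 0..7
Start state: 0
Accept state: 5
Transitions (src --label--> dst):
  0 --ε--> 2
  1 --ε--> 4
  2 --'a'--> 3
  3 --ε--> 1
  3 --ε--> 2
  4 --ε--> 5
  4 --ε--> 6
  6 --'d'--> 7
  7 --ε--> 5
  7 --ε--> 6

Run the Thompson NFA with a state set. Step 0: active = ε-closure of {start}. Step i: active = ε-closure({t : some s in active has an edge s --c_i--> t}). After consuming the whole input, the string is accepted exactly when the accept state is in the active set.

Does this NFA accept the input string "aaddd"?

Answer: ACCEPT

Trace:
S₀ = ε-closure({0}) = {0,2}
'a' @ 1: {1,2,3,4,5,6}  [accepting]
'a' @ 2: {1,2,3,4,5,6}  [accepting]
'd' @ 3: {5,6,7}  [accepting]
'd' @ 4: {5,6,7}  [accepting]
'd' @ 5: {5,6,7}  [accepting]
after full input: {5,6,7}  (accept=5 in)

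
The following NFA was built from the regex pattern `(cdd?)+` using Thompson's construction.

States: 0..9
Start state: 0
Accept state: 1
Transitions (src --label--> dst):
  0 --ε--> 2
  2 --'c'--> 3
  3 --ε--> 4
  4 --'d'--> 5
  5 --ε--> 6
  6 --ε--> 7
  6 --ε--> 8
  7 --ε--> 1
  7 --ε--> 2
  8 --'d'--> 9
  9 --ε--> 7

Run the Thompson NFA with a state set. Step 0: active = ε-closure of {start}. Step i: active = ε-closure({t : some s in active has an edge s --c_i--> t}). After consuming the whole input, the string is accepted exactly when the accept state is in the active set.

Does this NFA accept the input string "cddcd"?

S₀ = ε-closure({0}) = {0,2}
'c' @ 1: {3,4}
'd' @ 2: {1,2,5,6,7,8}  ✓accept
'd' @ 3: {1,2,7,9}  ✓accept
'c' @ 4: {3,4}
'd' @ 5: {1,2,5,6,7,8}  ✓accept
after full input: {1,2,5,6,7,8}  (accept=1 in)

Answer: ACCEPT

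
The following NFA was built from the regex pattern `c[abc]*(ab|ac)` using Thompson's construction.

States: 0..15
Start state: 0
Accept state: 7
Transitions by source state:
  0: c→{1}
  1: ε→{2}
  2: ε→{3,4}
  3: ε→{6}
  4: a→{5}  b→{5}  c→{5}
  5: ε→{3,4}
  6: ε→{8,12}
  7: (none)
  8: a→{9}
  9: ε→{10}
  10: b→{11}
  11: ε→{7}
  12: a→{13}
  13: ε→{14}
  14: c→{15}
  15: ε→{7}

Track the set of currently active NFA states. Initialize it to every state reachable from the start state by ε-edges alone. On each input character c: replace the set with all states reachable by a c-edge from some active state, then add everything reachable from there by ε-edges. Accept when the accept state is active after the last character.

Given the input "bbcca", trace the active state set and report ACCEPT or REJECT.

Answer: REJECT

Steps:
S₀ = ε-closure({0}) = {0}
'b' @ 1: {}  — state set empty
rest 'bcca' ignored (set empty)
after full input: {}  (accept=7 not in)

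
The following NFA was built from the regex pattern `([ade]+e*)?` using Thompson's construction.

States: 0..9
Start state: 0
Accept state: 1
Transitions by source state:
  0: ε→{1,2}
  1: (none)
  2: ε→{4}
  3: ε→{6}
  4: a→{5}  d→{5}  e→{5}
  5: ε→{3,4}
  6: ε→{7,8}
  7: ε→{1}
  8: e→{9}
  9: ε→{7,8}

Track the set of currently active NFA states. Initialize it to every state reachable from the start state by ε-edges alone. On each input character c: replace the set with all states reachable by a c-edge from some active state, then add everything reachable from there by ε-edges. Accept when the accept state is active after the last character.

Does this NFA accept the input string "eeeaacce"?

Answer: REJECT

Derivation:
start: ε-closure({0}) = {0,1,2,4}
'e' @ 1: {1,3,4,5,6,7,8}  ✓accept
'e' @ 2: {1,3,4,5,6,7,8,9}  ✓accept
'e' @ 3: {1,3,4,5,6,7,8,9}  ✓accept
'a' @ 4: {1,3,4,5,6,7,8}  ✓accept
'a' @ 5: {1,3,4,5,6,7,8}  ✓accept
'c' @ 6: {}  — dead — no transitions
rest 'ce' ignored (set empty)
end set {} — state 1 not in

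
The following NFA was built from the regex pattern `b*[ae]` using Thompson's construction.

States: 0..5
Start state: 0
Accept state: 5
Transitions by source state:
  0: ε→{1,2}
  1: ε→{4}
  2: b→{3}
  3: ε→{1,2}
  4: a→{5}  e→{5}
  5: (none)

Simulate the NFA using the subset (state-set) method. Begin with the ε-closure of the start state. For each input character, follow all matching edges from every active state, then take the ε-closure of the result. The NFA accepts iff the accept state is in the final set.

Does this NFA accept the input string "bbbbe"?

S₀ = ε-closure({0}) = {0,1,2,4}
'b' @ 1: {1,2,3,4}
'b' @ 2: {1,2,3,4}
'b' @ 3: {1,2,3,4}
'b' @ 4: {1,2,3,4}
'e' @ 5: {5}  [accepting]
end set {5} — state 5 in

Answer: ACCEPT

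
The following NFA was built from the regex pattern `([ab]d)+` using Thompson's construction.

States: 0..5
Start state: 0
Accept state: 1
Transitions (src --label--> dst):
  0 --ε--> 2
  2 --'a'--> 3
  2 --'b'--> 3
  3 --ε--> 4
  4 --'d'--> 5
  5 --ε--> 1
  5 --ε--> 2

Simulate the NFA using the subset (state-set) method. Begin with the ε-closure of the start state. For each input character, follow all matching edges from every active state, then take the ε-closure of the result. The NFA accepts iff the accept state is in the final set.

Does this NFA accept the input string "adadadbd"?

Answer: ACCEPT

Trace:
start: ε-closure({0}) = {0,2}
'a' @ 1: {3,4}
'd' @ 2: {1,2,5}  ✓accept
'a' @ 3: {3,4}
'd' @ 4: {1,2,5}  ✓accept
'a' @ 5: {3,4}
'd' @ 6: {1,2,5}  ✓accept
'b' @ 7: {3,4}
'd' @ 8: {1,2,5}  ✓accept
final: {1,2,5}; accept 1 in set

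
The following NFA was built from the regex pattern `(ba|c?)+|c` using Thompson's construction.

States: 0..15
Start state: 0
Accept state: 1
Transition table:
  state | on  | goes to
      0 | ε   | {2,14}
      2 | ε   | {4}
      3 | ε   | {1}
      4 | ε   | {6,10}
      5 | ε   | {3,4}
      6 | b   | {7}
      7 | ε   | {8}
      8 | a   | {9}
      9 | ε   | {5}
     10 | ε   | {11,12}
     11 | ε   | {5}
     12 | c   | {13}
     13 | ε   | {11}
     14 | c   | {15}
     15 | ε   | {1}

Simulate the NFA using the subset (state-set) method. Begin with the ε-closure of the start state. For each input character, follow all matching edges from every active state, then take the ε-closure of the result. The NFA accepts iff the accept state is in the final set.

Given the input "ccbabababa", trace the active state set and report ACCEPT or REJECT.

Answer: ACCEPT

Derivation:
start: ε-closure({0}) = {0,1,2,3,4,5,6,10,11,12,14}
'c' @ 1: {1,3,4,5,6,10,11,12,13,15}  ✓accept
'c' @ 2: {1,3,4,5,6,10,11,12,13}  ✓accept
'b' @ 3: {7,8}
'a' @ 4: {1,3,4,5,6,9,10,11,12}  ✓accept
'b' @ 5: {7,8}
'a' @ 6: {1,3,4,5,6,9,10,11,12}  ✓accept
'b' @ 7: {7,8}
'a' @ 8: {1,3,4,5,6,9,10,11,12}  ✓accept
'b' @ 9: {7,8}
'a' @ 10: {1,3,4,5,6,9,10,11,12}  ✓accept
after full input: {1,3,4,5,6,9,10,11,12}  (accept=1 in)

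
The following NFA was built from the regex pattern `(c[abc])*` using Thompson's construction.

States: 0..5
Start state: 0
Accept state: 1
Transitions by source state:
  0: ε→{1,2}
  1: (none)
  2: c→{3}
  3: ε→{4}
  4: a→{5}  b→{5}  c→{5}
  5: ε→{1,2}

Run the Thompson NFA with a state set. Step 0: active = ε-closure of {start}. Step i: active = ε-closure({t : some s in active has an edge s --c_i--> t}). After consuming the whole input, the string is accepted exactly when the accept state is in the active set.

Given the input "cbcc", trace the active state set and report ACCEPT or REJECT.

S₀ = ε-closure({0}) = {0,1,2}
'c' @ 1: {3,4}
'b' @ 2: {1,2,5}  ✓accept
'c' @ 3: {3,4}
'c' @ 4: {1,2,5}  ✓accept
after full input: {1,2,5}  (accept=1 in)

Answer: ACCEPT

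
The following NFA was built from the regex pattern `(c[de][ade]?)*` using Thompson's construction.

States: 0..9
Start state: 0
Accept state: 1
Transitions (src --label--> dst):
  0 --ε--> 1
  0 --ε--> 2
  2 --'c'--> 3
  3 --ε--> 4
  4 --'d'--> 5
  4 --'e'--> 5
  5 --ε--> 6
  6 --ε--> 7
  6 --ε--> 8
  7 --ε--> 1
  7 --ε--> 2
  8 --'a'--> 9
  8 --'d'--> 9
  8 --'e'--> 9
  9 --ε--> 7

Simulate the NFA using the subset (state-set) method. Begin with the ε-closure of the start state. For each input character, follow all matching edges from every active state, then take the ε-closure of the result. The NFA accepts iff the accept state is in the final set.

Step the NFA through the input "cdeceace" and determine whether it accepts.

Answer: ACCEPT

Trace:
initial (ε-close {0}): {0,1,2}
'c' @ 1: {3,4}
'd' @ 2: {1,2,5,6,7,8}  (accept∈set)
'e' @ 3: {1,2,7,9}  (accept∈set)
'c' @ 4: {3,4}
'e' @ 5: {1,2,5,6,7,8}  (accept∈set)
'a' @ 6: {1,2,7,9}  (accept∈set)
'c' @ 7: {3,4}
'e' @ 8: {1,2,5,6,7,8}  (accept∈set)
after full input: {1,2,5,6,7,8}  (accept=1 in)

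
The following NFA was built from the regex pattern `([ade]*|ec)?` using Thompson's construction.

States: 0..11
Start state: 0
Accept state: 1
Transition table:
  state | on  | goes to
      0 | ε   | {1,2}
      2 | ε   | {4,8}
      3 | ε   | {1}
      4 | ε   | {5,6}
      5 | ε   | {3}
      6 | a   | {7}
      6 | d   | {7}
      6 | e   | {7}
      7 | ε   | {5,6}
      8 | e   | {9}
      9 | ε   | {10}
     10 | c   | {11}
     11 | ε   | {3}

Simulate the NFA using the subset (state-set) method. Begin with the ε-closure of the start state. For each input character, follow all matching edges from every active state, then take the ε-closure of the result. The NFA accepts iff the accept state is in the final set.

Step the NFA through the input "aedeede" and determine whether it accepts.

Answer: ACCEPT

Derivation:
start: ε-closure({0}) = {0,1,2,3,4,5,6,8}
'a' @ 1: {1,3,5,6,7}  (accept∈set)
'e' @ 2: {1,3,5,6,7}  (accept∈set)
'd' @ 3: {1,3,5,6,7}  (accept∈set)
'e' @ 4: {1,3,5,6,7}  (accept∈set)
'e' @ 5: {1,3,5,6,7}  (accept∈set)
'd' @ 6: {1,3,5,6,7}  (accept∈set)
'e' @ 7: {1,3,5,6,7}  (accept∈set)
final: {1,3,5,6,7}; accept 1 in set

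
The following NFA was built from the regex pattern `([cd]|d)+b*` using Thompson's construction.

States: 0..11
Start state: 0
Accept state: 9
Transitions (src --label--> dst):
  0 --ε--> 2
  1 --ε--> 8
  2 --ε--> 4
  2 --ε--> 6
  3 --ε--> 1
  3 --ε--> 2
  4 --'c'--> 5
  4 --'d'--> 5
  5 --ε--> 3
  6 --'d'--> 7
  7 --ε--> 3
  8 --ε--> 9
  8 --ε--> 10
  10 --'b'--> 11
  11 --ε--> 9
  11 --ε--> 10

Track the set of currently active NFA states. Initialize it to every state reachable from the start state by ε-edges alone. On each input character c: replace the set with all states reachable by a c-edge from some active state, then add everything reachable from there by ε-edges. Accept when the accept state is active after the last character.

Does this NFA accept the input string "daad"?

S₀ = ε-closure({0}) = {0,2,4,6}
'd' @ 1: {1,2,3,4,5,6,7,8,9,10}  ✓accept
'a' @ 2: {}  — state set empty
rest 'ad' ignored (set empty)
final: {}; accept 9 not in set

Answer: REJECT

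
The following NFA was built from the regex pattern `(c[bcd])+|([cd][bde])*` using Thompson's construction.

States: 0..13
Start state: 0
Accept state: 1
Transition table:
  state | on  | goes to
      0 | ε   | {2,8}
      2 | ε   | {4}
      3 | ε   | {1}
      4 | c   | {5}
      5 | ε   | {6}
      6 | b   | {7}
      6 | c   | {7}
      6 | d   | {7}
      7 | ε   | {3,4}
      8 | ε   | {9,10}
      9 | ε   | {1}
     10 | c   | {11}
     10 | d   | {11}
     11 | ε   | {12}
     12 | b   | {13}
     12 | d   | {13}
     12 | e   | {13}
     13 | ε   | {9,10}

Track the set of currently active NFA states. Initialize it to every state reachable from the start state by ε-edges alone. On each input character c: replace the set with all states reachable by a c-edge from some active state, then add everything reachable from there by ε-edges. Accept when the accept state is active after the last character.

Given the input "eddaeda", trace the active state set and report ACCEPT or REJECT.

Answer: REJECT

Trace:
S₀ = ε-closure({0}) = {0,1,2,4,8,9,10}
'e' @ 1: {}  — dead — no transitions
rest 'ddaeda' ignored (set empty)
after full input: {}  (accept=1 not in)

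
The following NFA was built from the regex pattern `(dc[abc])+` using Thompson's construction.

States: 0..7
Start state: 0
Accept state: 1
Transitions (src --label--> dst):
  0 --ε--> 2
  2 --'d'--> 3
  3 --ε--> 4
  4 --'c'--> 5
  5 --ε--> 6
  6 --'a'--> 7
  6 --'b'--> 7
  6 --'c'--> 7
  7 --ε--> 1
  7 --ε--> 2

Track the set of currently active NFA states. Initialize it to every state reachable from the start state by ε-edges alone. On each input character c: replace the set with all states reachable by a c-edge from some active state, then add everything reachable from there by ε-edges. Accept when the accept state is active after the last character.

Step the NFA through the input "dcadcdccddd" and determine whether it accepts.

start: ε-closure({0}) = {0,2}
'd' @ 1: {3,4}
'c' @ 2: {5,6}
'a' @ 3: {1,2,7}  [accepting]
'd' @ 4: {3,4}
'c' @ 5: {5,6}
'd' @ 6: {}  — dead — no transitions
rest 'ccddd' ignored (set empty)
final: {}; accept 1 not in set

Answer: REJECT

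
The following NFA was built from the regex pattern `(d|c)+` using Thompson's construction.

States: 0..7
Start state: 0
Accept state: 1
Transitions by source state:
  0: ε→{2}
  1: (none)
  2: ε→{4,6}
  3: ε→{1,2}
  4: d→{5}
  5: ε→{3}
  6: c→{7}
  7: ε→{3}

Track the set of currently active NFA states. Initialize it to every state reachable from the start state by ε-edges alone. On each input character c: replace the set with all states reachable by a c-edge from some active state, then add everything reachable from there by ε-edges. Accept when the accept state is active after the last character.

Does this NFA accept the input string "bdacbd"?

Answer: REJECT

Derivation:
initial (ε-close {0}): {0,2,4,6}
'b' @ 1: {}  — dead — no transitions
rest 'dacbd' ignored (set empty)
after full input: {}  (accept=1 not in)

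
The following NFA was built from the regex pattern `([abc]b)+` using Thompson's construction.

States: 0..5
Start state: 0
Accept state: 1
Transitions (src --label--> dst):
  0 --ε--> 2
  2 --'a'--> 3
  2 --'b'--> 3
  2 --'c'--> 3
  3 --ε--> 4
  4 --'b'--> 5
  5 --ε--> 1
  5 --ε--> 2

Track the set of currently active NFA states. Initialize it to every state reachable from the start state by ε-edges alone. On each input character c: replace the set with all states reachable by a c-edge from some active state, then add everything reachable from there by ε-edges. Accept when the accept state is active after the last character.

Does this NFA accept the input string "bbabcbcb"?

S₀ = ε-closure({0}) = {0,2}
'b' @ 1: {3,4}
'b' @ 2: {1,2,5}  [accepting]
'a' @ 3: {3,4}
'b' @ 4: {1,2,5}  [accepting]
'c' @ 5: {3,4}
'b' @ 6: {1,2,5}  [accepting]
'c' @ 7: {3,4}
'b' @ 8: {1,2,5}  [accepting]
final: {1,2,5}; accept 1 in set

Answer: ACCEPT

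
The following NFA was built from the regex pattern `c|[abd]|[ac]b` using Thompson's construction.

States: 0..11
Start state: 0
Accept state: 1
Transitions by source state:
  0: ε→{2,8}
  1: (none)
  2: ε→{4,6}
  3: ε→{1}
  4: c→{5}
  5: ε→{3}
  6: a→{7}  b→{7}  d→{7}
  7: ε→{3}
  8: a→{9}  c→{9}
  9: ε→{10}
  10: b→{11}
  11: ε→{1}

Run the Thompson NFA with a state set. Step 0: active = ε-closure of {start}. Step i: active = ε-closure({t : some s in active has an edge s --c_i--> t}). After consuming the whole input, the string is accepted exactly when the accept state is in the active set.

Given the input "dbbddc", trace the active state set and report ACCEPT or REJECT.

S₀ = ε-closure({0}) = {0,2,4,6,8}
'd' @ 1: {1,3,7}  [accepting]
'b' @ 2: {}  — no active states
rest 'bddc' ignored (set empty)
final: {}; accept 1 not in set

Answer: REJECT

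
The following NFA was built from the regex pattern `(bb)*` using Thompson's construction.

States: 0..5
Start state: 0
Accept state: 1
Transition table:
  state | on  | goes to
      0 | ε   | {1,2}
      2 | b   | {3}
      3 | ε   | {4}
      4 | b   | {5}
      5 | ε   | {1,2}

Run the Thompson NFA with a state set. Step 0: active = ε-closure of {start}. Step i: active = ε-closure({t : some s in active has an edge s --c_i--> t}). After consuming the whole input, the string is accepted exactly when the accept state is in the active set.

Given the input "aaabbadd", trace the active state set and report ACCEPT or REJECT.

start: ε-closure({0}) = {0,1,2}
'a' @ 1: {}  — state set empty
rest 'aabbadd' ignored (set empty)
after full input: {}  (accept=1 not in)

Answer: REJECT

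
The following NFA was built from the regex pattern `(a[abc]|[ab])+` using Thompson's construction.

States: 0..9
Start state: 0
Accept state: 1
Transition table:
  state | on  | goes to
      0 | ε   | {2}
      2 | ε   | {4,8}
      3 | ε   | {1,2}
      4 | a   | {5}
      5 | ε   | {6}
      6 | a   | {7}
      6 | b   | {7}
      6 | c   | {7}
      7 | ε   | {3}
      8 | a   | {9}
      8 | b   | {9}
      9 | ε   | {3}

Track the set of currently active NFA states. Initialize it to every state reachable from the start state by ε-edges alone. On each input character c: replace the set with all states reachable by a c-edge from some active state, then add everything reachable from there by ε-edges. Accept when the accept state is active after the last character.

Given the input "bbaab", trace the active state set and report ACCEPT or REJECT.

Answer: ACCEPT

Steps:
S₀ = ε-closure({0}) = {0,2,4,8}
'b' @ 1: {1,2,3,4,8,9}  (accept∈set)
'b' @ 2: {1,2,3,4,8,9}  (accept∈set)
'a' @ 3: {1,2,3,4,5,6,8,9}  (accept∈set)
'a' @ 4: {1,2,3,4,5,6,7,8,9}  (accept∈set)
'b' @ 5: {1,2,3,4,7,8,9}  (accept∈set)
after full input: {1,2,3,4,7,8,9}  (accept=1 in)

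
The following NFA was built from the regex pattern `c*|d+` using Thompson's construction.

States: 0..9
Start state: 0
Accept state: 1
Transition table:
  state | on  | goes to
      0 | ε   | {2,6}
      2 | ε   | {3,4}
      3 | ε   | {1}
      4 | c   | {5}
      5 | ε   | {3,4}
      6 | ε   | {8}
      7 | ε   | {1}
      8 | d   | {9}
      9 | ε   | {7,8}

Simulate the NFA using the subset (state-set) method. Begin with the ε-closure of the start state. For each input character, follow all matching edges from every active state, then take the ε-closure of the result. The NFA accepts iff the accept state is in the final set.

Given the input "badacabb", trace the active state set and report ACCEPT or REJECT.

start: ε-closure({0}) = {0,1,2,3,4,6,8}
'b' @ 1: {}  — dead — no transitions
rest 'adacabb' ignored (set empty)
final: {}; accept 1 not in set

Answer: REJECT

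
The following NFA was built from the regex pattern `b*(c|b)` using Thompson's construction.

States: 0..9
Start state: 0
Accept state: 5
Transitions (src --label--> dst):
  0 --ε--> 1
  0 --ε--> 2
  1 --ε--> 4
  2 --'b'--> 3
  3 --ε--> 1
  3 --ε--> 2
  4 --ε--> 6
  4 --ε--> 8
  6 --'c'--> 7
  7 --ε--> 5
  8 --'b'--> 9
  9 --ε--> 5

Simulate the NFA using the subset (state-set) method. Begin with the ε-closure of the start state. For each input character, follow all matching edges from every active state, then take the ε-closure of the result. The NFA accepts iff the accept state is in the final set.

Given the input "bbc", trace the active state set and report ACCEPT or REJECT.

Answer: ACCEPT

Trace:
start: ε-closure({0}) = {0,1,2,4,6,8}
'b' @ 1: {1,2,3,4,5,6,8,9}  (accept∈set)
'b' @ 2: {1,2,3,4,5,6,8,9}  (accept∈set)
'c' @ 3: {5,7}  (accept∈set)
after full input: {5,7}  (accept=5 in)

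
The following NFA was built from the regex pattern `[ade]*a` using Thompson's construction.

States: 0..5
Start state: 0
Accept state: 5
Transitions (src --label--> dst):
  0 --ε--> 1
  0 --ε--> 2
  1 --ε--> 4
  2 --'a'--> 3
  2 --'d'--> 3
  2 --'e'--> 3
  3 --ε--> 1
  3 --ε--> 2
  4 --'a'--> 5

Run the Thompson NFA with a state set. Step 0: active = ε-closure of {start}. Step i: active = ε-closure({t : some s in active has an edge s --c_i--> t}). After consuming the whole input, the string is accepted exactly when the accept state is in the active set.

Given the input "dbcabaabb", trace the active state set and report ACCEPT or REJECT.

S₀ = ε-closure({0}) = {0,1,2,4}
'd' @ 1: {1,2,3,4}
'b' @ 2: {}  — dead — no transitions
rest 'cabaabb' ignored (set empty)
final: {}; accept 5 not in set

Answer: REJECT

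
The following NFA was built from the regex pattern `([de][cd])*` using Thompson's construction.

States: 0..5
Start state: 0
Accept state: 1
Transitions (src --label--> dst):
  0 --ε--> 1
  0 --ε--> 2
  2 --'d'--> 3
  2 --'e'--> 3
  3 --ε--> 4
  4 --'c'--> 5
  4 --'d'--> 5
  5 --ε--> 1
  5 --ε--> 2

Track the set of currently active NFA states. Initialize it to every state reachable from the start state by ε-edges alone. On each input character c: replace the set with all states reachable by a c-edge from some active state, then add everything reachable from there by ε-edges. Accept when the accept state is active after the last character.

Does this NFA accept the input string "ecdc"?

initial (ε-close {0}): {0,1,2}
'e' @ 1: {3,4}
'c' @ 2: {1,2,5}  [accepting]
'd' @ 3: {3,4}
'c' @ 4: {1,2,5}  [accepting]
final: {1,2,5}; accept 1 in set

Answer: ACCEPT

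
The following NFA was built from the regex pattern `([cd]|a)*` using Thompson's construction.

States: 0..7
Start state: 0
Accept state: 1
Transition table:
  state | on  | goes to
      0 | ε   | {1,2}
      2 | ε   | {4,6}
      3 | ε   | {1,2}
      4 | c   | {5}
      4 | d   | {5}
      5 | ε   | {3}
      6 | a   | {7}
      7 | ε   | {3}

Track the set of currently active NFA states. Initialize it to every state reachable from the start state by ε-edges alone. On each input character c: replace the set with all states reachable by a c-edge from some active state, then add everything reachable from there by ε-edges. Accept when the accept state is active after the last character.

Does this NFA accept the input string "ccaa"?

S₀ = ε-closure({0}) = {0,1,2,4,6}
'c' @ 1: {1,2,3,4,5,6}  [accepting]
'c' @ 2: {1,2,3,4,5,6}  [accepting]
'a' @ 3: {1,2,3,4,6,7}  [accepting]
'a' @ 4: {1,2,3,4,6,7}  [accepting]
final: {1,2,3,4,6,7}; accept 1 in set

Answer: ACCEPT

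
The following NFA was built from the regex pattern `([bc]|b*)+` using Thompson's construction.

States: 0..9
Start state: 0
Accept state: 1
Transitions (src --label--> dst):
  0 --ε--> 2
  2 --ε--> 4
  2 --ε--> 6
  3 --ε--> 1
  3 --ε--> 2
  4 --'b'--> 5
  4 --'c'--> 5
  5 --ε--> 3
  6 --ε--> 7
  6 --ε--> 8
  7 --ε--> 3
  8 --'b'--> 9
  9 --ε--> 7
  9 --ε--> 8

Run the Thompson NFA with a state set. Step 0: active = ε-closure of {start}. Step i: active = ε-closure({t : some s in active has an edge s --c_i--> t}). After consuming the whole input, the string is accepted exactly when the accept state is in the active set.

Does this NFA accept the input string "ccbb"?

Answer: ACCEPT

Derivation:
S₀ = ε-closure({0}) = {0,1,2,3,4,6,7,8}
'c' @ 1: {1,2,3,4,5,6,7,8}  (accept∈set)
'c' @ 2: {1,2,3,4,5,6,7,8}  (accept∈set)
'b' @ 3: {1,2,3,4,5,6,7,8,9}  (accept∈set)
'b' @ 4: {1,2,3,4,5,6,7,8,9}  (accept∈set)
end set {1,2,3,4,5,6,7,8,9} — state 1 in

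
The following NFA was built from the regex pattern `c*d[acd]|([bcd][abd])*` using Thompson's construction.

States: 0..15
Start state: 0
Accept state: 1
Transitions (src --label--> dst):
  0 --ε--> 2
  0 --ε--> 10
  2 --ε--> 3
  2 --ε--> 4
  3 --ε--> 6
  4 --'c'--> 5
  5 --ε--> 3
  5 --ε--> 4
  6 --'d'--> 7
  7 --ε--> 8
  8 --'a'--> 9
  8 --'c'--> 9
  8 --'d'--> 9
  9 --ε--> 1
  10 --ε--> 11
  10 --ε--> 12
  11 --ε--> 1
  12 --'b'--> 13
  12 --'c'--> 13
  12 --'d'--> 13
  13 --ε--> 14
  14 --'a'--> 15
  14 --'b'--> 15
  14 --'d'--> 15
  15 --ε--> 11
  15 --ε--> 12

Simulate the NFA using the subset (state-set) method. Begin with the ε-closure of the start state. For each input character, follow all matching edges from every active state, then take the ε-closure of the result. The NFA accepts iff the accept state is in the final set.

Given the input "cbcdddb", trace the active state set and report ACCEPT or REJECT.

S₀ = ε-closure({0}) = {0,1,2,3,4,6,10,11,12}
'c' @ 1: {3,4,5,6,13,14}
'b' @ 2: {1,11,12,15}  [accepting]
'c' @ 3: {13,14}
'd' @ 4: {1,11,12,15}  [accepting]
'd' @ 5: {13,14}
'd' @ 6: {1,11,12,15}  [accepting]
'b' @ 7: {13,14}
final: {13,14}; accept 1 not in set

Answer: REJECT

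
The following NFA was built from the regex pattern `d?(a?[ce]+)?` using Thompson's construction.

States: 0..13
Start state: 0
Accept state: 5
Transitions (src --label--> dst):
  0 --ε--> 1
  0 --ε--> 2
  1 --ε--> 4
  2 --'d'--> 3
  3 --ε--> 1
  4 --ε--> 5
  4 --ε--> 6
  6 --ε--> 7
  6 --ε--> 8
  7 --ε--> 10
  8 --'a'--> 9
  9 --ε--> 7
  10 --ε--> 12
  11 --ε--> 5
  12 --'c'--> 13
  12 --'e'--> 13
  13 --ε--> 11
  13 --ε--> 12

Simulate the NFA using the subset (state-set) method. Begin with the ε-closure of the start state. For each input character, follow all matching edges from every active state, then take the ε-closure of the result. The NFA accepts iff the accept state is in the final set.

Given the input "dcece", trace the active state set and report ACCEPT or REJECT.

Answer: ACCEPT

Derivation:
S₀ = ε-closure({0}) = {0,1,2,4,5,6,7,8,10,12}
'd' @ 1: {1,3,4,5,6,7,8,10,12}  [accepting]
'c' @ 2: {5,11,12,13}  [accepting]
'e' @ 3: {5,11,12,13}  [accepting]
'c' @ 4: {5,11,12,13}  [accepting]
'e' @ 5: {5,11,12,13}  [accepting]
final: {5,11,12,13}; accept 5 in set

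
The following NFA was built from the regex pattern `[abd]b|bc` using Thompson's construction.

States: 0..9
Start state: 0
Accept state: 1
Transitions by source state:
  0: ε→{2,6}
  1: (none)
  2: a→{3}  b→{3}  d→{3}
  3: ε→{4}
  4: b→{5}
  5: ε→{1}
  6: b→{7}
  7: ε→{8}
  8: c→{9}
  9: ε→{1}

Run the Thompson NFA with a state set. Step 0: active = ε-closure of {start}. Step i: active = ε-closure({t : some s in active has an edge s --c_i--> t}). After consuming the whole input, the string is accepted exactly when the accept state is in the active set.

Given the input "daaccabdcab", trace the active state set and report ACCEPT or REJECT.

start: ε-closure({0}) = {0,2,6}
'd' @ 1: {3,4}
'a' @ 2: {}  — dead — no transitions
rest 'accabdcab' ignored (set empty)
after full input: {}  (accept=1 not in)

Answer: REJECT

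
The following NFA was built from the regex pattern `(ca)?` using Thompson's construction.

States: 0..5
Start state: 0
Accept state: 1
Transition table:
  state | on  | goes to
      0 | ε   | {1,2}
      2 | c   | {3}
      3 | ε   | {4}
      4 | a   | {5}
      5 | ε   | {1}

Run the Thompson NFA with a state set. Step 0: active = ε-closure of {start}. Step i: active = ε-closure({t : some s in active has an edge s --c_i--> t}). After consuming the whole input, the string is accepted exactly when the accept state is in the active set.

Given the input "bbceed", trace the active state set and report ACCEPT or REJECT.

initial (ε-close {0}): {0,1,2}
'b' @ 1: {}  — no active states
rest 'bceed' ignored (set empty)
after full input: {}  (accept=1 not in)

Answer: REJECT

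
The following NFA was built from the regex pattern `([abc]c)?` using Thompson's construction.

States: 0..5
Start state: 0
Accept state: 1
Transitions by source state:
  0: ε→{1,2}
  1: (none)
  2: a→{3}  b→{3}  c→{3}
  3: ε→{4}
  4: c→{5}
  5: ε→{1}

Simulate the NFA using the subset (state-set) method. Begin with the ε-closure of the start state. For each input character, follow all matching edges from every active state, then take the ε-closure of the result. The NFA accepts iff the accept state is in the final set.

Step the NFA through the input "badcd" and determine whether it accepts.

start: ε-closure({0}) = {0,1,2}
'b' @ 1: {3,4}
'a' @ 2: {}  — state set empty
rest 'dcd' ignored (set empty)
after full input: {}  (accept=1 not in)

Answer: REJECT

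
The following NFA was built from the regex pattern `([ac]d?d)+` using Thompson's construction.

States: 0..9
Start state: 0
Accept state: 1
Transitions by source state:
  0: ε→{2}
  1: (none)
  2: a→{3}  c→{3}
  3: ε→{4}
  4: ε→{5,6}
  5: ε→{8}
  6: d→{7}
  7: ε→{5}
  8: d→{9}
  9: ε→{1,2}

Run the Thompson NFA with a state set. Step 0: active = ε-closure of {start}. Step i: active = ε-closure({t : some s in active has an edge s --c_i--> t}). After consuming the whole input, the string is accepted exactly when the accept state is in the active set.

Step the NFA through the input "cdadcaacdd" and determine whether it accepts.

Answer: REJECT

Derivation:
S₀ = ε-closure({0}) = {0,2}
'c' @ 1: {3,4,5,6,8}
'd' @ 2: {1,2,5,7,8,9}  (accept∈set)
'a' @ 3: {3,4,5,6,8}
'd' @ 4: {1,2,5,7,8,9}  (accept∈set)
'c' @ 5: {3,4,5,6,8}
'a' @ 6: {}  — dead — no transitions
rest 'acdd' ignored (set empty)
end set {} — state 1 not in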